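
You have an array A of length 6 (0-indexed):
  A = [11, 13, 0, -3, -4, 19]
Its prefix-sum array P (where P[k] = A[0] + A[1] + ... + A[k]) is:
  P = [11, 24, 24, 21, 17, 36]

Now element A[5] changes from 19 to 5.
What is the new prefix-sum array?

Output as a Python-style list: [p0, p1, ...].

Answer: [11, 24, 24, 21, 17, 22]

Derivation:
Change: A[5] 19 -> 5, delta = -14
P[k] for k < 5: unchanged (A[5] not included)
P[k] for k >= 5: shift by delta = -14
  P[0] = 11 + 0 = 11
  P[1] = 24 + 0 = 24
  P[2] = 24 + 0 = 24
  P[3] = 21 + 0 = 21
  P[4] = 17 + 0 = 17
  P[5] = 36 + -14 = 22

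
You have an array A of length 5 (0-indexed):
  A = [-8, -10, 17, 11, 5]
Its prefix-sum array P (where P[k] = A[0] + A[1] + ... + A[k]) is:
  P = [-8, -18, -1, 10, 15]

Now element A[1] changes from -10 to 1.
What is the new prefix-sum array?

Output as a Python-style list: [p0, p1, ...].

Answer: [-8, -7, 10, 21, 26]

Derivation:
Change: A[1] -10 -> 1, delta = 11
P[k] for k < 1: unchanged (A[1] not included)
P[k] for k >= 1: shift by delta = 11
  P[0] = -8 + 0 = -8
  P[1] = -18 + 11 = -7
  P[2] = -1 + 11 = 10
  P[3] = 10 + 11 = 21
  P[4] = 15 + 11 = 26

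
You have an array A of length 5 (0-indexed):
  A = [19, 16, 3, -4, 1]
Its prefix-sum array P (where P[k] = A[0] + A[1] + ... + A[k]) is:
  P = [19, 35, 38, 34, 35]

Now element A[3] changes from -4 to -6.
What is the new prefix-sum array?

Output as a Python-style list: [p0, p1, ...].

Answer: [19, 35, 38, 32, 33]

Derivation:
Change: A[3] -4 -> -6, delta = -2
P[k] for k < 3: unchanged (A[3] not included)
P[k] for k >= 3: shift by delta = -2
  P[0] = 19 + 0 = 19
  P[1] = 35 + 0 = 35
  P[2] = 38 + 0 = 38
  P[3] = 34 + -2 = 32
  P[4] = 35 + -2 = 33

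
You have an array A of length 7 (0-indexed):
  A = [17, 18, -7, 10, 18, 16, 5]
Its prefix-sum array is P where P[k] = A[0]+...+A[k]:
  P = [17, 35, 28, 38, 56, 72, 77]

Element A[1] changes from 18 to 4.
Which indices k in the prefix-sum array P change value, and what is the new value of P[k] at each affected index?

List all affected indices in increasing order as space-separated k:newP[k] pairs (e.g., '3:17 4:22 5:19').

Answer: 1:21 2:14 3:24 4:42 5:58 6:63

Derivation:
P[k] = A[0] + ... + A[k]
P[k] includes A[1] iff k >= 1
Affected indices: 1, 2, ..., 6; delta = -14
  P[1]: 35 + -14 = 21
  P[2]: 28 + -14 = 14
  P[3]: 38 + -14 = 24
  P[4]: 56 + -14 = 42
  P[5]: 72 + -14 = 58
  P[6]: 77 + -14 = 63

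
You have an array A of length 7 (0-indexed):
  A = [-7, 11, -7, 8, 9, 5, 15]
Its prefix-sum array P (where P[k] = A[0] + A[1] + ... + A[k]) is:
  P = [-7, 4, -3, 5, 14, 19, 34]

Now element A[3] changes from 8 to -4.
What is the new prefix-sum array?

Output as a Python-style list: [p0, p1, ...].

Answer: [-7, 4, -3, -7, 2, 7, 22]

Derivation:
Change: A[3] 8 -> -4, delta = -12
P[k] for k < 3: unchanged (A[3] not included)
P[k] for k >= 3: shift by delta = -12
  P[0] = -7 + 0 = -7
  P[1] = 4 + 0 = 4
  P[2] = -3 + 0 = -3
  P[3] = 5 + -12 = -7
  P[4] = 14 + -12 = 2
  P[5] = 19 + -12 = 7
  P[6] = 34 + -12 = 22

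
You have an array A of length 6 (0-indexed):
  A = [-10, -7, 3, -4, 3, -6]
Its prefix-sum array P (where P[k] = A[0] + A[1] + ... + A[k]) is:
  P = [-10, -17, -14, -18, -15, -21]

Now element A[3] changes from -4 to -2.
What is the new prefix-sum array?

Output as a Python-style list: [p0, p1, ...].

Answer: [-10, -17, -14, -16, -13, -19]

Derivation:
Change: A[3] -4 -> -2, delta = 2
P[k] for k < 3: unchanged (A[3] not included)
P[k] for k >= 3: shift by delta = 2
  P[0] = -10 + 0 = -10
  P[1] = -17 + 0 = -17
  P[2] = -14 + 0 = -14
  P[3] = -18 + 2 = -16
  P[4] = -15 + 2 = -13
  P[5] = -21 + 2 = -19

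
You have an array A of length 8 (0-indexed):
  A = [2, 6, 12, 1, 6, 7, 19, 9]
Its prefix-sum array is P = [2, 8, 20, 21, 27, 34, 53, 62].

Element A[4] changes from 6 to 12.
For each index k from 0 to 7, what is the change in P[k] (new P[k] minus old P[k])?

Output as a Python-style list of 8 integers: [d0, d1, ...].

Answer: [0, 0, 0, 0, 6, 6, 6, 6]

Derivation:
Element change: A[4] 6 -> 12, delta = 6
For k < 4: P[k] unchanged, delta_P[k] = 0
For k >= 4: P[k] shifts by exactly 6
Delta array: [0, 0, 0, 0, 6, 6, 6, 6]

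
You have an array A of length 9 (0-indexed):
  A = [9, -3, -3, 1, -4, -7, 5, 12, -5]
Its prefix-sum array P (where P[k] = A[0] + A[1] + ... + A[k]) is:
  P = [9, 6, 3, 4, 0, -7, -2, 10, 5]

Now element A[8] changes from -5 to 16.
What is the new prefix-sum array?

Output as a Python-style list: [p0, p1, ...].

Answer: [9, 6, 3, 4, 0, -7, -2, 10, 26]

Derivation:
Change: A[8] -5 -> 16, delta = 21
P[k] for k < 8: unchanged (A[8] not included)
P[k] for k >= 8: shift by delta = 21
  P[0] = 9 + 0 = 9
  P[1] = 6 + 0 = 6
  P[2] = 3 + 0 = 3
  P[3] = 4 + 0 = 4
  P[4] = 0 + 0 = 0
  P[5] = -7 + 0 = -7
  P[6] = -2 + 0 = -2
  P[7] = 10 + 0 = 10
  P[8] = 5 + 21 = 26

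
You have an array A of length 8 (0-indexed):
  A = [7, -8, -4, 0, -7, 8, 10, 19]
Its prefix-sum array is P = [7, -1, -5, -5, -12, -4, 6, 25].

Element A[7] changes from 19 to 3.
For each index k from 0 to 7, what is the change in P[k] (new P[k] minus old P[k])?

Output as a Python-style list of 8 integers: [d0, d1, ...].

Answer: [0, 0, 0, 0, 0, 0, 0, -16]

Derivation:
Element change: A[7] 19 -> 3, delta = -16
For k < 7: P[k] unchanged, delta_P[k] = 0
For k >= 7: P[k] shifts by exactly -16
Delta array: [0, 0, 0, 0, 0, 0, 0, -16]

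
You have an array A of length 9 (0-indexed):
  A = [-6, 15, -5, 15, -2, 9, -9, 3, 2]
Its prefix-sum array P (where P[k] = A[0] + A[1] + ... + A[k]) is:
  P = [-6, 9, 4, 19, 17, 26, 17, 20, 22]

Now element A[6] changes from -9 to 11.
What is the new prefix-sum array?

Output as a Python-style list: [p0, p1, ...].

Answer: [-6, 9, 4, 19, 17, 26, 37, 40, 42]

Derivation:
Change: A[6] -9 -> 11, delta = 20
P[k] for k < 6: unchanged (A[6] not included)
P[k] for k >= 6: shift by delta = 20
  P[0] = -6 + 0 = -6
  P[1] = 9 + 0 = 9
  P[2] = 4 + 0 = 4
  P[3] = 19 + 0 = 19
  P[4] = 17 + 0 = 17
  P[5] = 26 + 0 = 26
  P[6] = 17 + 20 = 37
  P[7] = 20 + 20 = 40
  P[8] = 22 + 20 = 42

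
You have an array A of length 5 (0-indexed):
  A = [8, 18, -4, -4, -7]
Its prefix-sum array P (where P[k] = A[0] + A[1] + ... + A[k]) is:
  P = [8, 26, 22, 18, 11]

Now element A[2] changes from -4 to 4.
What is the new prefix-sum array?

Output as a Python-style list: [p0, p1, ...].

Answer: [8, 26, 30, 26, 19]

Derivation:
Change: A[2] -4 -> 4, delta = 8
P[k] for k < 2: unchanged (A[2] not included)
P[k] for k >= 2: shift by delta = 8
  P[0] = 8 + 0 = 8
  P[1] = 26 + 0 = 26
  P[2] = 22 + 8 = 30
  P[3] = 18 + 8 = 26
  P[4] = 11 + 8 = 19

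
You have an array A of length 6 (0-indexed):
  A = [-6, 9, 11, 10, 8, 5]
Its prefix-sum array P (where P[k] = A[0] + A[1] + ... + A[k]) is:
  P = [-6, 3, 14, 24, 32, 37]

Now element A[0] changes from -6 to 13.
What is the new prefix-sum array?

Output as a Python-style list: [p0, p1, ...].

Answer: [13, 22, 33, 43, 51, 56]

Derivation:
Change: A[0] -6 -> 13, delta = 19
P[k] for k < 0: unchanged (A[0] not included)
P[k] for k >= 0: shift by delta = 19
  P[0] = -6 + 19 = 13
  P[1] = 3 + 19 = 22
  P[2] = 14 + 19 = 33
  P[3] = 24 + 19 = 43
  P[4] = 32 + 19 = 51
  P[5] = 37 + 19 = 56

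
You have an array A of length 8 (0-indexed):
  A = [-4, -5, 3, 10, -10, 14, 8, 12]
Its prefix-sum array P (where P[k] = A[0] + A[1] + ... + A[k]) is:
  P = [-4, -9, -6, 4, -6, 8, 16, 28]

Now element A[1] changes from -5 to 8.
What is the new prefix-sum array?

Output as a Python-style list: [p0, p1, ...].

Change: A[1] -5 -> 8, delta = 13
P[k] for k < 1: unchanged (A[1] not included)
P[k] for k >= 1: shift by delta = 13
  P[0] = -4 + 0 = -4
  P[1] = -9 + 13 = 4
  P[2] = -6 + 13 = 7
  P[3] = 4 + 13 = 17
  P[4] = -6 + 13 = 7
  P[5] = 8 + 13 = 21
  P[6] = 16 + 13 = 29
  P[7] = 28 + 13 = 41

Answer: [-4, 4, 7, 17, 7, 21, 29, 41]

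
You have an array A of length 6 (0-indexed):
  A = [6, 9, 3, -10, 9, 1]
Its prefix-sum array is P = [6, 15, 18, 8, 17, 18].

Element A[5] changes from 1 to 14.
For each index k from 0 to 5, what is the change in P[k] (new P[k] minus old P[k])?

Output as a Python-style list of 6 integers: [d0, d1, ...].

Element change: A[5] 1 -> 14, delta = 13
For k < 5: P[k] unchanged, delta_P[k] = 0
For k >= 5: P[k] shifts by exactly 13
Delta array: [0, 0, 0, 0, 0, 13]

Answer: [0, 0, 0, 0, 0, 13]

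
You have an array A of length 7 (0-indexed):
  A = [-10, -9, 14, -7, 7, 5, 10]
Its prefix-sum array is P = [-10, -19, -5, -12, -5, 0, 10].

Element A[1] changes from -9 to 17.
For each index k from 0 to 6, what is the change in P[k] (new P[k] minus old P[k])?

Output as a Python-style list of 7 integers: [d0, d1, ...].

Element change: A[1] -9 -> 17, delta = 26
For k < 1: P[k] unchanged, delta_P[k] = 0
For k >= 1: P[k] shifts by exactly 26
Delta array: [0, 26, 26, 26, 26, 26, 26]

Answer: [0, 26, 26, 26, 26, 26, 26]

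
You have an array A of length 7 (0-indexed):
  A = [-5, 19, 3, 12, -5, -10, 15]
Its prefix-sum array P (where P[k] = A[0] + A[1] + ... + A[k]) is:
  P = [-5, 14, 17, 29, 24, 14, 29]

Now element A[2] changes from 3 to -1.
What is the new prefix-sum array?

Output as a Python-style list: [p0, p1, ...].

Change: A[2] 3 -> -1, delta = -4
P[k] for k < 2: unchanged (A[2] not included)
P[k] for k >= 2: shift by delta = -4
  P[0] = -5 + 0 = -5
  P[1] = 14 + 0 = 14
  P[2] = 17 + -4 = 13
  P[3] = 29 + -4 = 25
  P[4] = 24 + -4 = 20
  P[5] = 14 + -4 = 10
  P[6] = 29 + -4 = 25

Answer: [-5, 14, 13, 25, 20, 10, 25]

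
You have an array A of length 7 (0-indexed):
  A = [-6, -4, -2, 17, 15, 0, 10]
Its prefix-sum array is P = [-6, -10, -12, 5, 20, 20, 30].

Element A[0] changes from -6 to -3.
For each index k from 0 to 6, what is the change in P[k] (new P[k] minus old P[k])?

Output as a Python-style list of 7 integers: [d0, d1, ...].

Element change: A[0] -6 -> -3, delta = 3
For k < 0: P[k] unchanged, delta_P[k] = 0
For k >= 0: P[k] shifts by exactly 3
Delta array: [3, 3, 3, 3, 3, 3, 3]

Answer: [3, 3, 3, 3, 3, 3, 3]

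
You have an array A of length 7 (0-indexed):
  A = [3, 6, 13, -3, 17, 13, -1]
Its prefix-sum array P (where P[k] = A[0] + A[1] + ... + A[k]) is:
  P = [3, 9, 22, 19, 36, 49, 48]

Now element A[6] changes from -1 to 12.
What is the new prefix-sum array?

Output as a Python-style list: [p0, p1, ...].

Answer: [3, 9, 22, 19, 36, 49, 61]

Derivation:
Change: A[6] -1 -> 12, delta = 13
P[k] for k < 6: unchanged (A[6] not included)
P[k] for k >= 6: shift by delta = 13
  P[0] = 3 + 0 = 3
  P[1] = 9 + 0 = 9
  P[2] = 22 + 0 = 22
  P[3] = 19 + 0 = 19
  P[4] = 36 + 0 = 36
  P[5] = 49 + 0 = 49
  P[6] = 48 + 13 = 61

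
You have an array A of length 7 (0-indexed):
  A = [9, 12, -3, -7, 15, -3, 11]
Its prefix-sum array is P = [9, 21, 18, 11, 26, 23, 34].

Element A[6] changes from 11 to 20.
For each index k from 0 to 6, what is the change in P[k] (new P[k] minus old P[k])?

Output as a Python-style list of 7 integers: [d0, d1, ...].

Element change: A[6] 11 -> 20, delta = 9
For k < 6: P[k] unchanged, delta_P[k] = 0
For k >= 6: P[k] shifts by exactly 9
Delta array: [0, 0, 0, 0, 0, 0, 9]

Answer: [0, 0, 0, 0, 0, 0, 9]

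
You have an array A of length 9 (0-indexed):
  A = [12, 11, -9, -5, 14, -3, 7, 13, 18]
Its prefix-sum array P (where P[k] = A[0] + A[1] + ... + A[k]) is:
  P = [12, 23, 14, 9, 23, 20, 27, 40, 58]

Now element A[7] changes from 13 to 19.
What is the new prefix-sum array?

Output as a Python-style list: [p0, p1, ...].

Change: A[7] 13 -> 19, delta = 6
P[k] for k < 7: unchanged (A[7] not included)
P[k] for k >= 7: shift by delta = 6
  P[0] = 12 + 0 = 12
  P[1] = 23 + 0 = 23
  P[2] = 14 + 0 = 14
  P[3] = 9 + 0 = 9
  P[4] = 23 + 0 = 23
  P[5] = 20 + 0 = 20
  P[6] = 27 + 0 = 27
  P[7] = 40 + 6 = 46
  P[8] = 58 + 6 = 64

Answer: [12, 23, 14, 9, 23, 20, 27, 46, 64]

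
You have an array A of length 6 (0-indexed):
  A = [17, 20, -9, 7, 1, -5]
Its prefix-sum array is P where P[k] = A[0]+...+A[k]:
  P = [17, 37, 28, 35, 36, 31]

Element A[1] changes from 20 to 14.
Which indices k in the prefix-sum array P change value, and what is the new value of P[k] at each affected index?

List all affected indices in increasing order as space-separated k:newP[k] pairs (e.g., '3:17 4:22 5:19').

Answer: 1:31 2:22 3:29 4:30 5:25

Derivation:
P[k] = A[0] + ... + A[k]
P[k] includes A[1] iff k >= 1
Affected indices: 1, 2, ..., 5; delta = -6
  P[1]: 37 + -6 = 31
  P[2]: 28 + -6 = 22
  P[3]: 35 + -6 = 29
  P[4]: 36 + -6 = 30
  P[5]: 31 + -6 = 25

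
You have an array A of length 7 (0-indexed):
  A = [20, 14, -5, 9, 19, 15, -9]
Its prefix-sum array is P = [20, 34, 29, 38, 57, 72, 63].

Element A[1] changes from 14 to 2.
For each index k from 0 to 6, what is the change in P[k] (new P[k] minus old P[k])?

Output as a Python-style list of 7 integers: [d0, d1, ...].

Element change: A[1] 14 -> 2, delta = -12
For k < 1: P[k] unchanged, delta_P[k] = 0
For k >= 1: P[k] shifts by exactly -12
Delta array: [0, -12, -12, -12, -12, -12, -12]

Answer: [0, -12, -12, -12, -12, -12, -12]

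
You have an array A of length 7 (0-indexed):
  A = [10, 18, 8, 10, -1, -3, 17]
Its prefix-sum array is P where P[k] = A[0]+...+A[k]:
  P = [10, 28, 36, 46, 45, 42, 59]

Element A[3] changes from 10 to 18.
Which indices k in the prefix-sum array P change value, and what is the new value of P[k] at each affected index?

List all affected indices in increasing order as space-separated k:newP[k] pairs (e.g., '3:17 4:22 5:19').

Answer: 3:54 4:53 5:50 6:67

Derivation:
P[k] = A[0] + ... + A[k]
P[k] includes A[3] iff k >= 3
Affected indices: 3, 4, ..., 6; delta = 8
  P[3]: 46 + 8 = 54
  P[4]: 45 + 8 = 53
  P[5]: 42 + 8 = 50
  P[6]: 59 + 8 = 67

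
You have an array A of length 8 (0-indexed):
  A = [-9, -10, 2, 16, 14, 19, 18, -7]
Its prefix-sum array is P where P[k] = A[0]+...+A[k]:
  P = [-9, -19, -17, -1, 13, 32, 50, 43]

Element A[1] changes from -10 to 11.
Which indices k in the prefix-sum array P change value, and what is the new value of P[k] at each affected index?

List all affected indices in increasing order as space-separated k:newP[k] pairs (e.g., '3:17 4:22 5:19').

P[k] = A[0] + ... + A[k]
P[k] includes A[1] iff k >= 1
Affected indices: 1, 2, ..., 7; delta = 21
  P[1]: -19 + 21 = 2
  P[2]: -17 + 21 = 4
  P[3]: -1 + 21 = 20
  P[4]: 13 + 21 = 34
  P[5]: 32 + 21 = 53
  P[6]: 50 + 21 = 71
  P[7]: 43 + 21 = 64

Answer: 1:2 2:4 3:20 4:34 5:53 6:71 7:64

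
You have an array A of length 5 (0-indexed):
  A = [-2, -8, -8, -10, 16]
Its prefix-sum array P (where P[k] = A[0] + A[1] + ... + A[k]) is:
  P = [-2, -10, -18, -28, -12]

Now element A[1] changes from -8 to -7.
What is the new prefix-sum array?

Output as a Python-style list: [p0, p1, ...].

Change: A[1] -8 -> -7, delta = 1
P[k] for k < 1: unchanged (A[1] not included)
P[k] for k >= 1: shift by delta = 1
  P[0] = -2 + 0 = -2
  P[1] = -10 + 1 = -9
  P[2] = -18 + 1 = -17
  P[3] = -28 + 1 = -27
  P[4] = -12 + 1 = -11

Answer: [-2, -9, -17, -27, -11]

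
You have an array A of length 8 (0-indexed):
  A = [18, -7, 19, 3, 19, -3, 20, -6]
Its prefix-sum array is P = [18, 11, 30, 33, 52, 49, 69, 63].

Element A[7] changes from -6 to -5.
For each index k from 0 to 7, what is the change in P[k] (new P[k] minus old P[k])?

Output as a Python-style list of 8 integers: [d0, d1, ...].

Element change: A[7] -6 -> -5, delta = 1
For k < 7: P[k] unchanged, delta_P[k] = 0
For k >= 7: P[k] shifts by exactly 1
Delta array: [0, 0, 0, 0, 0, 0, 0, 1]

Answer: [0, 0, 0, 0, 0, 0, 0, 1]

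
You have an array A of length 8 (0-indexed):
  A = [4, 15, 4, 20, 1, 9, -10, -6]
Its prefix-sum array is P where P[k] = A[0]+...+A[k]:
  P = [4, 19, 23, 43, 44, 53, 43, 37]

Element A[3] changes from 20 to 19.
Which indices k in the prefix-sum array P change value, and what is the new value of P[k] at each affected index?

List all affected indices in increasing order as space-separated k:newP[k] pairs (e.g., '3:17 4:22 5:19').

P[k] = A[0] + ... + A[k]
P[k] includes A[3] iff k >= 3
Affected indices: 3, 4, ..., 7; delta = -1
  P[3]: 43 + -1 = 42
  P[4]: 44 + -1 = 43
  P[5]: 53 + -1 = 52
  P[6]: 43 + -1 = 42
  P[7]: 37 + -1 = 36

Answer: 3:42 4:43 5:52 6:42 7:36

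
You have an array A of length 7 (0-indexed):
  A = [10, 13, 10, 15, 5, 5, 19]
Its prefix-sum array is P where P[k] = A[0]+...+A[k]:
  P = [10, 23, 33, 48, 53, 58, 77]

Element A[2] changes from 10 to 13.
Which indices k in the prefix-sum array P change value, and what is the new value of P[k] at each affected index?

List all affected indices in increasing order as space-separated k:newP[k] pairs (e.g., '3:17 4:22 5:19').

Answer: 2:36 3:51 4:56 5:61 6:80

Derivation:
P[k] = A[0] + ... + A[k]
P[k] includes A[2] iff k >= 2
Affected indices: 2, 3, ..., 6; delta = 3
  P[2]: 33 + 3 = 36
  P[3]: 48 + 3 = 51
  P[4]: 53 + 3 = 56
  P[5]: 58 + 3 = 61
  P[6]: 77 + 3 = 80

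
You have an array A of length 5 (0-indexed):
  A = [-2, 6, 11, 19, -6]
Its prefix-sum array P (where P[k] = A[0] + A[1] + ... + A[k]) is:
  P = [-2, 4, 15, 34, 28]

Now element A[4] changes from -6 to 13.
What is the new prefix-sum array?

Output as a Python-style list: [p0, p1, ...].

Change: A[4] -6 -> 13, delta = 19
P[k] for k < 4: unchanged (A[4] not included)
P[k] for k >= 4: shift by delta = 19
  P[0] = -2 + 0 = -2
  P[1] = 4 + 0 = 4
  P[2] = 15 + 0 = 15
  P[3] = 34 + 0 = 34
  P[4] = 28 + 19 = 47

Answer: [-2, 4, 15, 34, 47]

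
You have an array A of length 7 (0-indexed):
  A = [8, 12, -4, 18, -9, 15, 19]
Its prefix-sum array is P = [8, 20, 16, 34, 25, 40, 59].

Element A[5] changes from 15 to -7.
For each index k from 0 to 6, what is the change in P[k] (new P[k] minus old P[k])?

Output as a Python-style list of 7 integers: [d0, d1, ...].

Element change: A[5] 15 -> -7, delta = -22
For k < 5: P[k] unchanged, delta_P[k] = 0
For k >= 5: P[k] shifts by exactly -22
Delta array: [0, 0, 0, 0, 0, -22, -22]

Answer: [0, 0, 0, 0, 0, -22, -22]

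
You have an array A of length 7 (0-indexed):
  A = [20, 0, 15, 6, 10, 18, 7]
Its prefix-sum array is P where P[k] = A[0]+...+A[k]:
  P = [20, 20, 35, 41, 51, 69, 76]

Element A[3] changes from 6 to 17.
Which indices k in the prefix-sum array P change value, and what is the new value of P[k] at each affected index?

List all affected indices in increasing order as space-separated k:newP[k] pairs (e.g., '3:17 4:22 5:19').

Answer: 3:52 4:62 5:80 6:87

Derivation:
P[k] = A[0] + ... + A[k]
P[k] includes A[3] iff k >= 3
Affected indices: 3, 4, ..., 6; delta = 11
  P[3]: 41 + 11 = 52
  P[4]: 51 + 11 = 62
  P[5]: 69 + 11 = 80
  P[6]: 76 + 11 = 87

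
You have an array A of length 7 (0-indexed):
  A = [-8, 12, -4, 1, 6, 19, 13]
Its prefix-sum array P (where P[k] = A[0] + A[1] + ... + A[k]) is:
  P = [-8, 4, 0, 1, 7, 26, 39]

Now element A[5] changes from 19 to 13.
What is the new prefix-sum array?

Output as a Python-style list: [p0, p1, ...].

Answer: [-8, 4, 0, 1, 7, 20, 33]

Derivation:
Change: A[5] 19 -> 13, delta = -6
P[k] for k < 5: unchanged (A[5] not included)
P[k] for k >= 5: shift by delta = -6
  P[0] = -8 + 0 = -8
  P[1] = 4 + 0 = 4
  P[2] = 0 + 0 = 0
  P[3] = 1 + 0 = 1
  P[4] = 7 + 0 = 7
  P[5] = 26 + -6 = 20
  P[6] = 39 + -6 = 33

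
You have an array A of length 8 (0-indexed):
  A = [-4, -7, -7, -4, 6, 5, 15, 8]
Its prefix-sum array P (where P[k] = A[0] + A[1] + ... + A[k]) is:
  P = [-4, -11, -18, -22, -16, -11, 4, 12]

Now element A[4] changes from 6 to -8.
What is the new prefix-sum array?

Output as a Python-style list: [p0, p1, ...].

Answer: [-4, -11, -18, -22, -30, -25, -10, -2]

Derivation:
Change: A[4] 6 -> -8, delta = -14
P[k] for k < 4: unchanged (A[4] not included)
P[k] for k >= 4: shift by delta = -14
  P[0] = -4 + 0 = -4
  P[1] = -11 + 0 = -11
  P[2] = -18 + 0 = -18
  P[3] = -22 + 0 = -22
  P[4] = -16 + -14 = -30
  P[5] = -11 + -14 = -25
  P[6] = 4 + -14 = -10
  P[7] = 12 + -14 = -2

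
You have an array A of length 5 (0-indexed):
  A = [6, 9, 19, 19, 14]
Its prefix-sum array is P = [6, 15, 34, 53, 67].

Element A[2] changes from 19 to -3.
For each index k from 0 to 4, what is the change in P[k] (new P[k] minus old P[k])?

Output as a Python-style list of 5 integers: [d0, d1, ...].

Element change: A[2] 19 -> -3, delta = -22
For k < 2: P[k] unchanged, delta_P[k] = 0
For k >= 2: P[k] shifts by exactly -22
Delta array: [0, 0, -22, -22, -22]

Answer: [0, 0, -22, -22, -22]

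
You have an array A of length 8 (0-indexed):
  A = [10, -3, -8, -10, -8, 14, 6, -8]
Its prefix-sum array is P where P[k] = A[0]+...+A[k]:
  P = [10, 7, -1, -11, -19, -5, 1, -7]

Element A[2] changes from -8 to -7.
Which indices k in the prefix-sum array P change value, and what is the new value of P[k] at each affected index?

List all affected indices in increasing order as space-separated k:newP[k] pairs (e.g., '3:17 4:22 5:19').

Answer: 2:0 3:-10 4:-18 5:-4 6:2 7:-6

Derivation:
P[k] = A[0] + ... + A[k]
P[k] includes A[2] iff k >= 2
Affected indices: 2, 3, ..., 7; delta = 1
  P[2]: -1 + 1 = 0
  P[3]: -11 + 1 = -10
  P[4]: -19 + 1 = -18
  P[5]: -5 + 1 = -4
  P[6]: 1 + 1 = 2
  P[7]: -7 + 1 = -6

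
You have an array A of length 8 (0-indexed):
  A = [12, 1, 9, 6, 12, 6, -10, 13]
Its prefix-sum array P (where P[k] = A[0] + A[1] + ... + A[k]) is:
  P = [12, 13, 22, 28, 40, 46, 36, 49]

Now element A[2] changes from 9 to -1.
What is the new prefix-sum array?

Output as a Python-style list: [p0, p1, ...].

Change: A[2] 9 -> -1, delta = -10
P[k] for k < 2: unchanged (A[2] not included)
P[k] for k >= 2: shift by delta = -10
  P[0] = 12 + 0 = 12
  P[1] = 13 + 0 = 13
  P[2] = 22 + -10 = 12
  P[3] = 28 + -10 = 18
  P[4] = 40 + -10 = 30
  P[5] = 46 + -10 = 36
  P[6] = 36 + -10 = 26
  P[7] = 49 + -10 = 39

Answer: [12, 13, 12, 18, 30, 36, 26, 39]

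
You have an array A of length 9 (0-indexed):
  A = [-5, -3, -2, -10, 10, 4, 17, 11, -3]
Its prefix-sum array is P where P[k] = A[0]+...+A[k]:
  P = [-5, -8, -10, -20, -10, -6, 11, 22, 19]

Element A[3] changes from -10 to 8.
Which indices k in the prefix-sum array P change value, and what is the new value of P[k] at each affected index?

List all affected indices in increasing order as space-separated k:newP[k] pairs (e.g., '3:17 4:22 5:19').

P[k] = A[0] + ... + A[k]
P[k] includes A[3] iff k >= 3
Affected indices: 3, 4, ..., 8; delta = 18
  P[3]: -20 + 18 = -2
  P[4]: -10 + 18 = 8
  P[5]: -6 + 18 = 12
  P[6]: 11 + 18 = 29
  P[7]: 22 + 18 = 40
  P[8]: 19 + 18 = 37

Answer: 3:-2 4:8 5:12 6:29 7:40 8:37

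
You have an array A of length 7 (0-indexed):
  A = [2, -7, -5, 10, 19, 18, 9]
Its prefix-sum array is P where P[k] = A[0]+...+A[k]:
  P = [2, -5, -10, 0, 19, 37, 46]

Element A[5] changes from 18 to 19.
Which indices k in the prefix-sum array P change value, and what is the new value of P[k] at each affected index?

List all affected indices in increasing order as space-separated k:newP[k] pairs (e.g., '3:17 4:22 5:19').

Answer: 5:38 6:47

Derivation:
P[k] = A[0] + ... + A[k]
P[k] includes A[5] iff k >= 5
Affected indices: 5, 6, ..., 6; delta = 1
  P[5]: 37 + 1 = 38
  P[6]: 46 + 1 = 47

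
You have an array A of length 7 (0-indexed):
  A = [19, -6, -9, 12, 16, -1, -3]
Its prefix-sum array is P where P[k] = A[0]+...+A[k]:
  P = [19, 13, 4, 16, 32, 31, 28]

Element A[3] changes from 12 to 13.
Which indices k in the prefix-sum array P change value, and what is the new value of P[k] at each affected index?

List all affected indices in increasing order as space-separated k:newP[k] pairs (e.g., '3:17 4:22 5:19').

Answer: 3:17 4:33 5:32 6:29

Derivation:
P[k] = A[0] + ... + A[k]
P[k] includes A[3] iff k >= 3
Affected indices: 3, 4, ..., 6; delta = 1
  P[3]: 16 + 1 = 17
  P[4]: 32 + 1 = 33
  P[5]: 31 + 1 = 32
  P[6]: 28 + 1 = 29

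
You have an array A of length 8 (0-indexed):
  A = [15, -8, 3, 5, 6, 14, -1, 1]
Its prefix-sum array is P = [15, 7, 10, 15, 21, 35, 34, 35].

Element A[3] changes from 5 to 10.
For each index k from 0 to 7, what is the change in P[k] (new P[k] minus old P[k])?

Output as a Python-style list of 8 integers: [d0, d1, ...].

Answer: [0, 0, 0, 5, 5, 5, 5, 5]

Derivation:
Element change: A[3] 5 -> 10, delta = 5
For k < 3: P[k] unchanged, delta_P[k] = 0
For k >= 3: P[k] shifts by exactly 5
Delta array: [0, 0, 0, 5, 5, 5, 5, 5]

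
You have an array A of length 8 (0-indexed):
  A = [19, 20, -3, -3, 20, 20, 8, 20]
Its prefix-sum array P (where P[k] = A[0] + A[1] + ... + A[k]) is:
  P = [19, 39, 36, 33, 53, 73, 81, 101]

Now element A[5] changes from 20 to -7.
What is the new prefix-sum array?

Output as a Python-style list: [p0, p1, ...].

Change: A[5] 20 -> -7, delta = -27
P[k] for k < 5: unchanged (A[5] not included)
P[k] for k >= 5: shift by delta = -27
  P[0] = 19 + 0 = 19
  P[1] = 39 + 0 = 39
  P[2] = 36 + 0 = 36
  P[3] = 33 + 0 = 33
  P[4] = 53 + 0 = 53
  P[5] = 73 + -27 = 46
  P[6] = 81 + -27 = 54
  P[7] = 101 + -27 = 74

Answer: [19, 39, 36, 33, 53, 46, 54, 74]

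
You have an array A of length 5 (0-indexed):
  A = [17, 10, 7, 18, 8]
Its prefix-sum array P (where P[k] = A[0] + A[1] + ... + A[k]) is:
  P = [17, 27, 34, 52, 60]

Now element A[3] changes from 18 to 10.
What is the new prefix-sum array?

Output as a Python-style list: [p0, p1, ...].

Answer: [17, 27, 34, 44, 52]

Derivation:
Change: A[3] 18 -> 10, delta = -8
P[k] for k < 3: unchanged (A[3] not included)
P[k] for k >= 3: shift by delta = -8
  P[0] = 17 + 0 = 17
  P[1] = 27 + 0 = 27
  P[2] = 34 + 0 = 34
  P[3] = 52 + -8 = 44
  P[4] = 60 + -8 = 52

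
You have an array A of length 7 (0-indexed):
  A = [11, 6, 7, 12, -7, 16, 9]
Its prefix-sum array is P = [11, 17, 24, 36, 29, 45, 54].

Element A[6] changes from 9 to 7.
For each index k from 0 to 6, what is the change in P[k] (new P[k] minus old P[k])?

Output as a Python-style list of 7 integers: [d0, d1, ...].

Answer: [0, 0, 0, 0, 0, 0, -2]

Derivation:
Element change: A[6] 9 -> 7, delta = -2
For k < 6: P[k] unchanged, delta_P[k] = 0
For k >= 6: P[k] shifts by exactly -2
Delta array: [0, 0, 0, 0, 0, 0, -2]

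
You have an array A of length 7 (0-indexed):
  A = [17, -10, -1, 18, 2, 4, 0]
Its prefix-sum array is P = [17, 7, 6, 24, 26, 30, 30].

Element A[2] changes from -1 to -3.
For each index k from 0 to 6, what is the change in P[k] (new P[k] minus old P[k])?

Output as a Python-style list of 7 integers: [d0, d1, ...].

Element change: A[2] -1 -> -3, delta = -2
For k < 2: P[k] unchanged, delta_P[k] = 0
For k >= 2: P[k] shifts by exactly -2
Delta array: [0, 0, -2, -2, -2, -2, -2]

Answer: [0, 0, -2, -2, -2, -2, -2]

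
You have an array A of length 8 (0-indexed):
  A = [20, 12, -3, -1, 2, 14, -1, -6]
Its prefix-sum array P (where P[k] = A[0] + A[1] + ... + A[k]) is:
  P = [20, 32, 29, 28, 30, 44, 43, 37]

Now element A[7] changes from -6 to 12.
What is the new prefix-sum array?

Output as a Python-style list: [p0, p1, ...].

Answer: [20, 32, 29, 28, 30, 44, 43, 55]

Derivation:
Change: A[7] -6 -> 12, delta = 18
P[k] for k < 7: unchanged (A[7] not included)
P[k] for k >= 7: shift by delta = 18
  P[0] = 20 + 0 = 20
  P[1] = 32 + 0 = 32
  P[2] = 29 + 0 = 29
  P[3] = 28 + 0 = 28
  P[4] = 30 + 0 = 30
  P[5] = 44 + 0 = 44
  P[6] = 43 + 0 = 43
  P[7] = 37 + 18 = 55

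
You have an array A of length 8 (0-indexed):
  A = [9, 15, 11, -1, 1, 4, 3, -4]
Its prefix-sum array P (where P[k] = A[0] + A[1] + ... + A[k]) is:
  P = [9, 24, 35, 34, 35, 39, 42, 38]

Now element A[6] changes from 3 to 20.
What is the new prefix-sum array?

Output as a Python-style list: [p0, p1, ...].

Answer: [9, 24, 35, 34, 35, 39, 59, 55]

Derivation:
Change: A[6] 3 -> 20, delta = 17
P[k] for k < 6: unchanged (A[6] not included)
P[k] for k >= 6: shift by delta = 17
  P[0] = 9 + 0 = 9
  P[1] = 24 + 0 = 24
  P[2] = 35 + 0 = 35
  P[3] = 34 + 0 = 34
  P[4] = 35 + 0 = 35
  P[5] = 39 + 0 = 39
  P[6] = 42 + 17 = 59
  P[7] = 38 + 17 = 55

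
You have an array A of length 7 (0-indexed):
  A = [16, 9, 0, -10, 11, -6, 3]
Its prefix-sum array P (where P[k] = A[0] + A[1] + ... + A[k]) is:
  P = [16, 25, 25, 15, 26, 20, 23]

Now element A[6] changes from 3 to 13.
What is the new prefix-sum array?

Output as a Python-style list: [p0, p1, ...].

Answer: [16, 25, 25, 15, 26, 20, 33]

Derivation:
Change: A[6] 3 -> 13, delta = 10
P[k] for k < 6: unchanged (A[6] not included)
P[k] for k >= 6: shift by delta = 10
  P[0] = 16 + 0 = 16
  P[1] = 25 + 0 = 25
  P[2] = 25 + 0 = 25
  P[3] = 15 + 0 = 15
  P[4] = 26 + 0 = 26
  P[5] = 20 + 0 = 20
  P[6] = 23 + 10 = 33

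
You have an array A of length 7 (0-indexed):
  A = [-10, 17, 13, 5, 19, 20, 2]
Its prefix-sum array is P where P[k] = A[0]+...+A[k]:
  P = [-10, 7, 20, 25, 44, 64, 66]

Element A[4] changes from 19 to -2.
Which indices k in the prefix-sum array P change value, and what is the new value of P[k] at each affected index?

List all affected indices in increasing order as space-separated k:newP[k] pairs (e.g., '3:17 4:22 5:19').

P[k] = A[0] + ... + A[k]
P[k] includes A[4] iff k >= 4
Affected indices: 4, 5, ..., 6; delta = -21
  P[4]: 44 + -21 = 23
  P[5]: 64 + -21 = 43
  P[6]: 66 + -21 = 45

Answer: 4:23 5:43 6:45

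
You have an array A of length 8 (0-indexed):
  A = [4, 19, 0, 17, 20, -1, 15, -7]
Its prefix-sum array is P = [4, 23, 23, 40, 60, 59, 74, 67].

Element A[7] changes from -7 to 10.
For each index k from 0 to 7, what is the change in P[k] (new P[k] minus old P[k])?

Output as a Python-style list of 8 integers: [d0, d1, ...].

Answer: [0, 0, 0, 0, 0, 0, 0, 17]

Derivation:
Element change: A[7] -7 -> 10, delta = 17
For k < 7: P[k] unchanged, delta_P[k] = 0
For k >= 7: P[k] shifts by exactly 17
Delta array: [0, 0, 0, 0, 0, 0, 0, 17]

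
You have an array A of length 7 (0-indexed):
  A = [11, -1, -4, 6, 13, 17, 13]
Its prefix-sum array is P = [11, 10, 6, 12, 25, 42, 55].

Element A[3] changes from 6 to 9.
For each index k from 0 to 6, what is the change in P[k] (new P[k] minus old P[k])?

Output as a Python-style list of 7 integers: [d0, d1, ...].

Answer: [0, 0, 0, 3, 3, 3, 3]

Derivation:
Element change: A[3] 6 -> 9, delta = 3
For k < 3: P[k] unchanged, delta_P[k] = 0
For k >= 3: P[k] shifts by exactly 3
Delta array: [0, 0, 0, 3, 3, 3, 3]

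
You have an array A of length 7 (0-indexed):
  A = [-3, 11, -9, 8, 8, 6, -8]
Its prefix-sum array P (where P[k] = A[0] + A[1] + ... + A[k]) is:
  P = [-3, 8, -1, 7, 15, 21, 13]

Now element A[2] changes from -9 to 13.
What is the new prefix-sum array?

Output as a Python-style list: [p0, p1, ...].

Answer: [-3, 8, 21, 29, 37, 43, 35]

Derivation:
Change: A[2] -9 -> 13, delta = 22
P[k] for k < 2: unchanged (A[2] not included)
P[k] for k >= 2: shift by delta = 22
  P[0] = -3 + 0 = -3
  P[1] = 8 + 0 = 8
  P[2] = -1 + 22 = 21
  P[3] = 7 + 22 = 29
  P[4] = 15 + 22 = 37
  P[5] = 21 + 22 = 43
  P[6] = 13 + 22 = 35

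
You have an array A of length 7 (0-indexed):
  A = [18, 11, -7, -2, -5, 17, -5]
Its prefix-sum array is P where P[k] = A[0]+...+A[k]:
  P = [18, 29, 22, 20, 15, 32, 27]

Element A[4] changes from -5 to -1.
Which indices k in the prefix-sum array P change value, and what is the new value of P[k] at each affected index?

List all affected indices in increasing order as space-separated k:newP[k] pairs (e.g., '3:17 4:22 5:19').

Answer: 4:19 5:36 6:31

Derivation:
P[k] = A[0] + ... + A[k]
P[k] includes A[4] iff k >= 4
Affected indices: 4, 5, ..., 6; delta = 4
  P[4]: 15 + 4 = 19
  P[5]: 32 + 4 = 36
  P[6]: 27 + 4 = 31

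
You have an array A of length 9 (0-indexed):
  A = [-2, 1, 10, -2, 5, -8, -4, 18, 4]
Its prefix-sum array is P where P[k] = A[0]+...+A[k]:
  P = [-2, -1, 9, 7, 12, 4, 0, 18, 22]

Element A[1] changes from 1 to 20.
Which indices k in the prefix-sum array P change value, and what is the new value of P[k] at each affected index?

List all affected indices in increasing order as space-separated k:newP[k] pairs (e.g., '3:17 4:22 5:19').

Answer: 1:18 2:28 3:26 4:31 5:23 6:19 7:37 8:41

Derivation:
P[k] = A[0] + ... + A[k]
P[k] includes A[1] iff k >= 1
Affected indices: 1, 2, ..., 8; delta = 19
  P[1]: -1 + 19 = 18
  P[2]: 9 + 19 = 28
  P[3]: 7 + 19 = 26
  P[4]: 12 + 19 = 31
  P[5]: 4 + 19 = 23
  P[6]: 0 + 19 = 19
  P[7]: 18 + 19 = 37
  P[8]: 22 + 19 = 41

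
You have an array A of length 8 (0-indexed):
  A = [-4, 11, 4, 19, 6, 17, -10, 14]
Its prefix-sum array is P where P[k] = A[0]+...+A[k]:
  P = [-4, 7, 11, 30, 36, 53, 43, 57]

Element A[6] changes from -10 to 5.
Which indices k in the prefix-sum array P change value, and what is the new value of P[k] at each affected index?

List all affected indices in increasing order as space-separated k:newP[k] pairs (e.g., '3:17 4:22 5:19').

P[k] = A[0] + ... + A[k]
P[k] includes A[6] iff k >= 6
Affected indices: 6, 7, ..., 7; delta = 15
  P[6]: 43 + 15 = 58
  P[7]: 57 + 15 = 72

Answer: 6:58 7:72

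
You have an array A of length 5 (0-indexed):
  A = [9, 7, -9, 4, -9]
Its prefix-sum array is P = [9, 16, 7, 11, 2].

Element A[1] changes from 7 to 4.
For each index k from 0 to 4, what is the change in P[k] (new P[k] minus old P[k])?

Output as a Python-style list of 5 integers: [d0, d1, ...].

Element change: A[1] 7 -> 4, delta = -3
For k < 1: P[k] unchanged, delta_P[k] = 0
For k >= 1: P[k] shifts by exactly -3
Delta array: [0, -3, -3, -3, -3]

Answer: [0, -3, -3, -3, -3]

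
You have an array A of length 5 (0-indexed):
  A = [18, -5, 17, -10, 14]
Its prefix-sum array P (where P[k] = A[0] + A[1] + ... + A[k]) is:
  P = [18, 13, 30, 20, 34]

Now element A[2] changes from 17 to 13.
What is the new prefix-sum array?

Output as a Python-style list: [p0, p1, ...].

Answer: [18, 13, 26, 16, 30]

Derivation:
Change: A[2] 17 -> 13, delta = -4
P[k] for k < 2: unchanged (A[2] not included)
P[k] for k >= 2: shift by delta = -4
  P[0] = 18 + 0 = 18
  P[1] = 13 + 0 = 13
  P[2] = 30 + -4 = 26
  P[3] = 20 + -4 = 16
  P[4] = 34 + -4 = 30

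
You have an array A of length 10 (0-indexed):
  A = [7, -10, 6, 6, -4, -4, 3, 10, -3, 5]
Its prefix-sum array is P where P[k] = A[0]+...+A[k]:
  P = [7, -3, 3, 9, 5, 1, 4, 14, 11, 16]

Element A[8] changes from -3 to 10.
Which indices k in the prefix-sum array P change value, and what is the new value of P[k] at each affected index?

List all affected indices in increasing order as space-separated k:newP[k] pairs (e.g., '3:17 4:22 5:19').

Answer: 8:24 9:29

Derivation:
P[k] = A[0] + ... + A[k]
P[k] includes A[8] iff k >= 8
Affected indices: 8, 9, ..., 9; delta = 13
  P[8]: 11 + 13 = 24
  P[9]: 16 + 13 = 29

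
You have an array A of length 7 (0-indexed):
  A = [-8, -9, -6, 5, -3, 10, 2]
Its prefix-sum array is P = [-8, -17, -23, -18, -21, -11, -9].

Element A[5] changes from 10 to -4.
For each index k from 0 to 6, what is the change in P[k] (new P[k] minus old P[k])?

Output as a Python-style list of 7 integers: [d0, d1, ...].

Element change: A[5] 10 -> -4, delta = -14
For k < 5: P[k] unchanged, delta_P[k] = 0
For k >= 5: P[k] shifts by exactly -14
Delta array: [0, 0, 0, 0, 0, -14, -14]

Answer: [0, 0, 0, 0, 0, -14, -14]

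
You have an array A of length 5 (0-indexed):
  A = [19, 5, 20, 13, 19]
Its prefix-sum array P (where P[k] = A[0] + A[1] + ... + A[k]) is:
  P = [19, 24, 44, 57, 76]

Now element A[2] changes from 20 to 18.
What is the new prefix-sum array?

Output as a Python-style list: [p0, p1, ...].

Answer: [19, 24, 42, 55, 74]

Derivation:
Change: A[2] 20 -> 18, delta = -2
P[k] for k < 2: unchanged (A[2] not included)
P[k] for k >= 2: shift by delta = -2
  P[0] = 19 + 0 = 19
  P[1] = 24 + 0 = 24
  P[2] = 44 + -2 = 42
  P[3] = 57 + -2 = 55
  P[4] = 76 + -2 = 74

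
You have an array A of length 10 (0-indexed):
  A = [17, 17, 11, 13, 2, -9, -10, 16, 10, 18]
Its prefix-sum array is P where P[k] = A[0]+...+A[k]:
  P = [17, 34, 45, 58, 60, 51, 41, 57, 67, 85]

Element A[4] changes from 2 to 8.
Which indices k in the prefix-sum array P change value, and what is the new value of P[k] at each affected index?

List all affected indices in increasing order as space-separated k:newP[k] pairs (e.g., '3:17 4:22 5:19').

P[k] = A[0] + ... + A[k]
P[k] includes A[4] iff k >= 4
Affected indices: 4, 5, ..., 9; delta = 6
  P[4]: 60 + 6 = 66
  P[5]: 51 + 6 = 57
  P[6]: 41 + 6 = 47
  P[7]: 57 + 6 = 63
  P[8]: 67 + 6 = 73
  P[9]: 85 + 6 = 91

Answer: 4:66 5:57 6:47 7:63 8:73 9:91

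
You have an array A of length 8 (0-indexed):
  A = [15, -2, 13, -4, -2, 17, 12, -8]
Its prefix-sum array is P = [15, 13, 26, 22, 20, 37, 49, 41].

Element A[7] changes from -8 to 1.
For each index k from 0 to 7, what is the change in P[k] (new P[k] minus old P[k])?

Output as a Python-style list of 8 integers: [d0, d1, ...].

Element change: A[7] -8 -> 1, delta = 9
For k < 7: P[k] unchanged, delta_P[k] = 0
For k >= 7: P[k] shifts by exactly 9
Delta array: [0, 0, 0, 0, 0, 0, 0, 9]

Answer: [0, 0, 0, 0, 0, 0, 0, 9]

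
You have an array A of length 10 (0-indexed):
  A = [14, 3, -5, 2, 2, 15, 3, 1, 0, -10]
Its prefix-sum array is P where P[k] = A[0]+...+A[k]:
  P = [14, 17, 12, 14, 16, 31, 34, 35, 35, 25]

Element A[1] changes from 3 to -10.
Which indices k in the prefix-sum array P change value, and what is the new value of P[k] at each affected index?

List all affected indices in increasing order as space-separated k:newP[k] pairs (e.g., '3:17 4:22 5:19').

Answer: 1:4 2:-1 3:1 4:3 5:18 6:21 7:22 8:22 9:12

Derivation:
P[k] = A[0] + ... + A[k]
P[k] includes A[1] iff k >= 1
Affected indices: 1, 2, ..., 9; delta = -13
  P[1]: 17 + -13 = 4
  P[2]: 12 + -13 = -1
  P[3]: 14 + -13 = 1
  P[4]: 16 + -13 = 3
  P[5]: 31 + -13 = 18
  P[6]: 34 + -13 = 21
  P[7]: 35 + -13 = 22
  P[8]: 35 + -13 = 22
  P[9]: 25 + -13 = 12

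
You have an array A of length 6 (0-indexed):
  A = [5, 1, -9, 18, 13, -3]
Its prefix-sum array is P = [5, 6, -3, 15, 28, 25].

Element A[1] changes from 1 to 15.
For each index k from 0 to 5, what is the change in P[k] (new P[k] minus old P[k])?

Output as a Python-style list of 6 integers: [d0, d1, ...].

Element change: A[1] 1 -> 15, delta = 14
For k < 1: P[k] unchanged, delta_P[k] = 0
For k >= 1: P[k] shifts by exactly 14
Delta array: [0, 14, 14, 14, 14, 14]

Answer: [0, 14, 14, 14, 14, 14]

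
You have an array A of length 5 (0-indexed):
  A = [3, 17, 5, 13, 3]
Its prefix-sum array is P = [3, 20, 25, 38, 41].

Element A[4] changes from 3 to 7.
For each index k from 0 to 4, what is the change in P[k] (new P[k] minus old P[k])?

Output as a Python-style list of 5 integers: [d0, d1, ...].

Answer: [0, 0, 0, 0, 4]

Derivation:
Element change: A[4] 3 -> 7, delta = 4
For k < 4: P[k] unchanged, delta_P[k] = 0
For k >= 4: P[k] shifts by exactly 4
Delta array: [0, 0, 0, 0, 4]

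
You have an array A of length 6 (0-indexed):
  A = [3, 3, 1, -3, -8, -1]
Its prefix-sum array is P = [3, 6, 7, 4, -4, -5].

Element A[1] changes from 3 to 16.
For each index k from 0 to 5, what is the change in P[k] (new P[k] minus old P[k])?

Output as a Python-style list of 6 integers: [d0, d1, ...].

Answer: [0, 13, 13, 13, 13, 13]

Derivation:
Element change: A[1] 3 -> 16, delta = 13
For k < 1: P[k] unchanged, delta_P[k] = 0
For k >= 1: P[k] shifts by exactly 13
Delta array: [0, 13, 13, 13, 13, 13]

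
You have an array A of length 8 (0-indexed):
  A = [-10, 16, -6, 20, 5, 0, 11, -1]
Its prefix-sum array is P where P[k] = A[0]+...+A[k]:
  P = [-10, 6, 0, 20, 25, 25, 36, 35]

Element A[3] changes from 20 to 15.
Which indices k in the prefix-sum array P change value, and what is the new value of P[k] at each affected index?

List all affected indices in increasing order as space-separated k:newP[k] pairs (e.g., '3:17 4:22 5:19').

Answer: 3:15 4:20 5:20 6:31 7:30

Derivation:
P[k] = A[0] + ... + A[k]
P[k] includes A[3] iff k >= 3
Affected indices: 3, 4, ..., 7; delta = -5
  P[3]: 20 + -5 = 15
  P[4]: 25 + -5 = 20
  P[5]: 25 + -5 = 20
  P[6]: 36 + -5 = 31
  P[7]: 35 + -5 = 30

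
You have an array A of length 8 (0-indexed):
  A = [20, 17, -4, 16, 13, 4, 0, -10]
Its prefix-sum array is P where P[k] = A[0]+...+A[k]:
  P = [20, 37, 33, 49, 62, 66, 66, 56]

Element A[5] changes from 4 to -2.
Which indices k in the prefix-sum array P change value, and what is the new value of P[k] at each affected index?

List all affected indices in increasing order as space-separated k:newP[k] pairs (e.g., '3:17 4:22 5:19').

P[k] = A[0] + ... + A[k]
P[k] includes A[5] iff k >= 5
Affected indices: 5, 6, ..., 7; delta = -6
  P[5]: 66 + -6 = 60
  P[6]: 66 + -6 = 60
  P[7]: 56 + -6 = 50

Answer: 5:60 6:60 7:50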